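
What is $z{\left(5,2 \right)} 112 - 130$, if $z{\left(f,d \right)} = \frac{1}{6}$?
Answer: $- \frac{334}{3} \approx -111.33$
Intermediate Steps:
$z{\left(f,d \right)} = \frac{1}{6}$
$z{\left(5,2 \right)} 112 - 130 = \frac{1}{6} \cdot 112 - 130 = \frac{56}{3} - 130 = - \frac{334}{3}$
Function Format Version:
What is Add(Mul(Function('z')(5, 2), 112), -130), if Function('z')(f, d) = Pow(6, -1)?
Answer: Rational(-334, 3) ≈ -111.33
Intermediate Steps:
Function('z')(f, d) = Rational(1, 6)
Add(Mul(Function('z')(5, 2), 112), -130) = Add(Mul(Rational(1, 6), 112), -130) = Add(Rational(56, 3), -130) = Rational(-334, 3)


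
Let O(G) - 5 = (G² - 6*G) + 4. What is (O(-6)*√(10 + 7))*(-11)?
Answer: -891*√17 ≈ -3673.7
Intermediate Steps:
O(G) = 9 + G² - 6*G (O(G) = 5 + ((G² - 6*G) + 4) = 5 + (4 + G² - 6*G) = 9 + G² - 6*G)
(O(-6)*√(10 + 7))*(-11) = ((9 + (-6)² - 6*(-6))*√(10 + 7))*(-11) = ((9 + 36 + 36)*√17)*(-11) = (81*√17)*(-11) = -891*√17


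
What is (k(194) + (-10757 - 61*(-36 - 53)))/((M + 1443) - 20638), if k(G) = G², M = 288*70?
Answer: 32308/965 ≈ 33.480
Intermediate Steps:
M = 20160
(k(194) + (-10757 - 61*(-36 - 53)))/((M + 1443) - 20638) = (194² + (-10757 - 61*(-36 - 53)))/((20160 + 1443) - 20638) = (37636 + (-10757 - 61*(-89)))/(21603 - 20638) = (37636 + (-10757 - 1*(-5429)))/965 = (37636 + (-10757 + 5429))*(1/965) = (37636 - 5328)*(1/965) = 32308*(1/965) = 32308/965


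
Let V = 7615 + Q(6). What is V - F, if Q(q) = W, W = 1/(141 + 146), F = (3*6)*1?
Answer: 2180340/287 ≈ 7597.0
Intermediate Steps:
F = 18 (F = 18*1 = 18)
W = 1/287 ≈ 0.0034843
Q(q) = 1/287
V = 2185506/287 (V = 7615 + 1/287 = 2185506/287 ≈ 7615.0)
V - F = 2185506/287 - 1*18 = 2185506/287 - 18 = 2180340/287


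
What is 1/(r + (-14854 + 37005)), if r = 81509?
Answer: 1/103660 ≈ 9.6469e-6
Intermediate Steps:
1/(r + (-14854 + 37005)) = 1/(81509 + (-14854 + 37005)) = 1/(81509 + 22151) = 1/103660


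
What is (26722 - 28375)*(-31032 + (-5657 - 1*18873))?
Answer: 91843986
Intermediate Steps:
(26722 - 28375)*(-31032 + (-5657 - 1*18873)) = -1653*(-31032 + (-5657 - 18873)) = -1653*(-31032 - 24530) = -1653*(-55562) = 91843986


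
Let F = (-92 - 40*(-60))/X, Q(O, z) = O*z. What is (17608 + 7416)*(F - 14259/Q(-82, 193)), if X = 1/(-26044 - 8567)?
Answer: -15817864248778848/7913 ≈ -1.9990e+12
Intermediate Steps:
X = -1/34611 (X = 1/(-34611) = -1/34611 ≈ -2.8893e-5)
F = -79882188 (F = (-92 - 40*(-60))/(-1/34611) = (-92 + 2400)*(-34611) = 2308*(-34611) = -79882188)
(17608 + 7416)*(F - 14259/Q(-82, 193)) = (17608 + 7416)*(-79882188 - 14259/((-82*193))) = 25024*(-79882188 - 14259/(-15826)) = 25024*(-79882188 - 14259*(-1/15826)) = 25024*(-79882188 + 14259/15826) = 25024*(-1264215493029/15826) = -15817864248778848/7913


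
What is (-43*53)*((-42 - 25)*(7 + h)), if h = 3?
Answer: 1526930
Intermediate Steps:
(-43*53)*((-42 - 25)*(7 + h)) = (-43*53)*((-42 - 25)*(7 + 3)) = -(-152693)*10 = -2279*(-670) = 1526930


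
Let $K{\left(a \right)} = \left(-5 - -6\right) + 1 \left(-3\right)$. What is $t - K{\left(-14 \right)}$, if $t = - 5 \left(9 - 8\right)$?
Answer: $-3$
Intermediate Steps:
$t = -5$ ($t = \left(-5\right) 1 = -5$)
$K{\left(a \right)} = -2$ ($K{\left(a \right)} = \left(-5 + 6\right) - 3 = 1 - 3 = -2$)
$t - K{\left(-14 \right)} = -5 - -2 = -5 + 2 = -3$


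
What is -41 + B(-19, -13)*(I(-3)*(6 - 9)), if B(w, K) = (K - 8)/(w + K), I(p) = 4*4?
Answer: -145/2 ≈ -72.500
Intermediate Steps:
I(p) = 16
B(w, K) = (-8 + K)/(K + w)
-41 + B(-19, -13)*(I(-3)*(6 - 9)) = -41 + ((-8 - 13)/(-13 - 19))*(16*(6 - 9)) = -41 + (-21/(-32))*(16*(-3)) = -41 - 1/32*(-21)*(-48) = -41 + (21/32)*(-48) = -41 - 63/2 = -145/2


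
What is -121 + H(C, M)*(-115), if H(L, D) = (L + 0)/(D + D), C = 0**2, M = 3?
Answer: -121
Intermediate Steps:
C = 0
H(L, D) = L/(2*D) (H(L, D) = L/((2*D)) = L*(1/(2*D)) = L/(2*D))
-121 + H(C, M)*(-115) = -121 + ((1/2)*0/3)*(-115) = -121 + ((1/2)*0*(1/3))*(-115) = -121 + 0*(-115) = -121 + 0 = -121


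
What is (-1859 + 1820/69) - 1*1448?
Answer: -226363/69 ≈ -3280.6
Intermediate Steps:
(-1859 + 1820/69) - 1*1448 = (-1859 + 1820*(1/69)) - 1448 = (-1859 + 1820/69) - 1448 = -126451/69 - 1448 = -226363/69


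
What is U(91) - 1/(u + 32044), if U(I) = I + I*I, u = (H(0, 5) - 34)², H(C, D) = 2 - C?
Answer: 276845295/33068 ≈ 8372.0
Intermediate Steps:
u = 1024 (u = ((2 - 1*0) - 34)² = ((2 + 0) - 34)² = (2 - 34)² = (-32)² = 1024)
U(I) = I + I²
U(91) - 1/(u + 32044) = 91*(1 + 91) - 1/(1024 + 32044) = 91*92 - 1/33068 = 8372 - 1*1/33068 = 8372 - 1/33068 = 276845295/33068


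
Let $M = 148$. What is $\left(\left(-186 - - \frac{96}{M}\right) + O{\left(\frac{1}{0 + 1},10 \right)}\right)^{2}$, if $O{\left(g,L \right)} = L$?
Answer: $\frac{42094144}{1369} \approx 30748.0$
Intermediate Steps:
$\left(\left(-186 - - \frac{96}{M}\right) + O{\left(\frac{1}{0 + 1},10 \right)}\right)^{2} = \left(\left(-186 - - \frac{96}{148}\right) + 10\right)^{2} = \left(\left(-186 - \left(-96\right) \frac{1}{148}\right) + 10\right)^{2} = \left(\left(-186 - - \frac{24}{37}\right) + 10\right)^{2} = \left(\left(-186 + \frac{24}{37}\right) + 10\right)^{2} = \left(- \frac{6858}{37} + 10\right)^{2} = \left(- \frac{6488}{37}\right)^{2} = \frac{42094144}{1369}$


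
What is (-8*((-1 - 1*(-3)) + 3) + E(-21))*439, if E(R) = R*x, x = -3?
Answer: 10097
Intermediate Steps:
E(R) = -3*R (E(R) = R*(-3) = -3*R)
(-8*((-1 - 1*(-3)) + 3) + E(-21))*439 = (-8*((-1 - 1*(-3)) + 3) - 3*(-21))*439 = (-8*((-1 + 3) + 3) + 63)*439 = (-8*(2 + 3) + 63)*439 = (-8*5 + 63)*439 = (-40 + 63)*439 = 23*439 = 10097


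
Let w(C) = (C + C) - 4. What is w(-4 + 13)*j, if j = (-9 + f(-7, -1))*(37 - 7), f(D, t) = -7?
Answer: -6720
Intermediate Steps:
w(C) = -4 + 2*C (w(C) = 2*C - 4 = -4 + 2*C)
j = -480 (j = (-9 - 7)*(37 - 7) = -16*30 = -480)
w(-4 + 13)*j = (-4 + 2*(-4 + 13))*(-480) = (-4 + 2*9)*(-480) = (-4 + 18)*(-480) = 14*(-480) = -6720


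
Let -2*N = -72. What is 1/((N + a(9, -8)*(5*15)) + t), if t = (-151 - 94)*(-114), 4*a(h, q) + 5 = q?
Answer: 4/110889 ≈ 3.6072e-5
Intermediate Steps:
N = 36 (N = -1/2*(-72) = 36)
a(h, q) = -5/4 + q/4
t = 27930 (t = -245*(-114) = 27930)
1/((N + a(9, -8)*(5*15)) + t) = 1/((36 + (-5/4 + (1/4)*(-8))*(5*15)) + 27930) = 1/((36 + (-5/4 - 2)*75) + 27930) = 1/((36 - 13/4*75) + 27930) = 1/((36 - 975/4) + 27930) = 1/(-831/4 + 27930) = 1/(110889/4) = 4/110889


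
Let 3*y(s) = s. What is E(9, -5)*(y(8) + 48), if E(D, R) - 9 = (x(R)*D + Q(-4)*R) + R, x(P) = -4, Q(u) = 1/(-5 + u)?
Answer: -43016/27 ≈ -1593.2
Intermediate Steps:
y(s) = s/3
E(D, R) = 9 - 4*D + 8*R/9 (E(D, R) = 9 + ((-4*D + R/(-5 - 4)) + R) = 9 + ((-4*D + R/(-9)) + R) = 9 + ((-4*D - R/9) + R) = 9 + (-4*D + 8*R/9) = 9 - 4*D + 8*R/9)
E(9, -5)*(y(8) + 48) = (9 - 4*9 + (8/9)*(-5))*((⅓)*8 + 48) = (9 - 36 - 40/9)*(8/3 + 48) = -283/9*152/3 = -43016/27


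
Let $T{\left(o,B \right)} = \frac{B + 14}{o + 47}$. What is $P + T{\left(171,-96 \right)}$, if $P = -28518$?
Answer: $- \frac{3108503}{109} \approx -28518.0$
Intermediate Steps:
$T{\left(o,B \right)} = \frac{14 + B}{47 + o}$
$P + T{\left(171,-96 \right)} = -28518 + \frac{14 - 96}{47 + 171} = -28518 + \frac{1}{218} \left(-82\right) = -28518 - \frac{41}{109} = - \frac{3108503}{109}$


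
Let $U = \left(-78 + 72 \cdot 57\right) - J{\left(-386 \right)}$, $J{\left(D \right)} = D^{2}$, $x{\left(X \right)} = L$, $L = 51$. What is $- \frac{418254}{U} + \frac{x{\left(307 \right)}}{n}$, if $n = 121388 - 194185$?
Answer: $\frac{15220121484}{5276690545} \approx 2.8844$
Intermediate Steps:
$x{\left(X \right)} = 51$
$n = -72797$
$U = -144970$ ($U = \left(-78 + 72 \cdot 57\right) - \left(-386\right)^{2} = \left(-78 + 4104\right) - 148996 = 4026 - 148996 = -144970$)
$- \frac{418254}{U} + \frac{x{\left(307 \right)}}{n} = - \frac{418254}{-144970} + \frac{51}{-72797} = \left(-418254\right) \left(- \frac{1}{144970}\right) + 51 \left(- \frac{1}{72797}\right) = \frac{209127}{72485} - \frac{51}{72797} = \frac{15220121484}{5276690545}$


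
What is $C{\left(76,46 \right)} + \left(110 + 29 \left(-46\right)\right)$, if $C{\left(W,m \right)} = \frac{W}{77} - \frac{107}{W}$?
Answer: $- \frac{7165311}{5852} \approx -1224.4$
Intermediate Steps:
$C{\left(W,m \right)} = - \frac{107}{W} + \frac{W}{77}$ ($C{\left(W,m \right)} = W \frac{1}{77} - \frac{107}{W} = \frac{W}{77} - \frac{107}{W} = - \frac{107}{W} + \frac{W}{77}$)
$C{\left(76,46 \right)} + \left(110 + 29 \left(-46\right)\right) = \left(- \frac{107}{76} + \frac{1}{77} \cdot 76\right) + \left(110 + 29 \left(-46\right)\right) = \left(\left(-107\right) \frac{1}{76} + \frac{76}{77}\right) + \left(110 - 1334\right) = \left(- \frac{107}{76} + \frac{76}{77}\right) - 1224 = - \frac{2463}{5852} - 1224 = - \frac{7165311}{5852}$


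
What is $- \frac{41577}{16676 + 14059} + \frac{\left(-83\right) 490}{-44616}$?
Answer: $- \frac{11203833}{25393940} \approx -0.4412$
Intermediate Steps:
$- \frac{41577}{16676 + 14059} + \frac{\left(-83\right) 490}{-44616} = - \frac{41577}{30735} - - \frac{20335}{22308} = \left(-41577\right) \frac{1}{30735} + \frac{20335}{22308} = - \frac{13859}{10245} + \frac{20335}{22308} = - \frac{11203833}{25393940}$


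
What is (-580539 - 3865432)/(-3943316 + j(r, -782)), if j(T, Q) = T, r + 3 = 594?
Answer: 4445971/3942725 ≈ 1.1276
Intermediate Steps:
r = 591 (r = -3 + 594 = 591)
(-580539 - 3865432)/(-3943316 + j(r, -782)) = (-580539 - 3865432)/(-3943316 + 591) = -4445971/(-3942725) = -4445971*(-1/3942725) = 4445971/3942725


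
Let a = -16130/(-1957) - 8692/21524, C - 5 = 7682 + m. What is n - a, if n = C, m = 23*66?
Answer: 96851786516/10530617 ≈ 9197.2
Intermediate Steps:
m = 1518
C = 9205 (C = 5 + (7682 + 1518) = 5 + 9200 = 9205)
n = 9205
a = 82542969/10530617 (a = -16130*(-1/1957) - 8692*1/21524 = 16130/1957 - 2173/5381 = 82542969/10530617 ≈ 7.8384)
n - a = 9205 - 1*82542969/10530617 = 9205 - 82542969/10530617 = 96851786516/10530617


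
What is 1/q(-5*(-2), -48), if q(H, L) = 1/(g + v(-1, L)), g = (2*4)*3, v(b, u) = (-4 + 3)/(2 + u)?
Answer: 1105/46 ≈ 24.022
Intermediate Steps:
v(b, u) = -1/(2 + u)
g = 24 (g = 8*3 = 24)
q(H, L) = 1/(24 - 1/(2 + L))
1/q(-5*(-2), -48) = 1/((2 - 48)/(47 + 24*(-48))) = 1/(-46/(47 - 1152)) = 1/(-46/(-1105)) = 1/(-1/1105*(-46)) = 1/(46/1105) = 1105/46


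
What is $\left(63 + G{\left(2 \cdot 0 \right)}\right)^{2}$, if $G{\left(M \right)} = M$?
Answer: $3969$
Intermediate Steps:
$\left(63 + G{\left(2 \cdot 0 \right)}\right)^{2} = \left(63 + 2 \cdot 0\right)^{2} = \left(63 + 0\right)^{2} = 63^{2} = 3969$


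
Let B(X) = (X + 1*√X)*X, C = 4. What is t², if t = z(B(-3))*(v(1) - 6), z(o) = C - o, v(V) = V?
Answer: -50 - 750*I*√3 ≈ -50.0 - 1299.0*I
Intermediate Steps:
B(X) = X*(X + √X) (B(X) = (X + √X)*X = X*(X + √X))
z(o) = 4 - o
t = 25 - 15*I*√3 (t = (4 - ((-3)² + (-3)^(3/2)))*(1 - 6) = (4 - (9 - 3*I*√3))*(-5) = (4 + (-9 + 3*I*√3))*(-5) = (-5 + 3*I*√3)*(-5) = 25 - 15*I*√3 ≈ 25.0 - 25.981*I)
t² = (25 - 15*I*√3)²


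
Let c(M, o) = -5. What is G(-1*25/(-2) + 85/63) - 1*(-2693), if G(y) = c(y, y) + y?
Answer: 340433/126 ≈ 2701.8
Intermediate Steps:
G(y) = -5 + y
G(-1*25/(-2) + 85/63) - 1*(-2693) = (-5 + (-1*25/(-2) + 85/63)) - 1*(-2693) = (-5 + (-25*(-1/2) + 85*(1/63))) + 2693 = (-5 + (25/2 + 85/63)) + 2693 = (-5 + 1745/126) + 2693 = 1115/126 + 2693 = 340433/126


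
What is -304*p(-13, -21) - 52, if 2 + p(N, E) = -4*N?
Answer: -15252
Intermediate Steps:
p(N, E) = -2 - 4*N
-304*p(-13, -21) - 52 = -304*(-2 - 4*(-13)) - 52 = -304*(-2 + 52) - 52 = -304*50 - 52 = -15200 - 52 = -15252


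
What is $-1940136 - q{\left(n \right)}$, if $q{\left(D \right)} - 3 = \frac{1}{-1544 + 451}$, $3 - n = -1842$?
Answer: $- \frac{2120571926}{1093} \approx -1.9401 \cdot 10^{6}$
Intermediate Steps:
$n = 1845$ ($n = 3 - -1842 = 3 + 1842 = 1845$)
$q{\left(D \right)} = \frac{3278}{1093}$ ($q{\left(D \right)} = 3 + \frac{1}{-1544 + 451} = 3 + \frac{1}{-1093} = 3 - \frac{1}{1093} = \frac{3278}{1093}$)
$-1940136 - q{\left(n \right)} = -1940136 - \frac{3278}{1093} = - \frac{2120571926}{1093}$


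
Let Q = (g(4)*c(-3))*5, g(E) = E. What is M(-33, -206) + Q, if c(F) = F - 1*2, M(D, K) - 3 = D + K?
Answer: -336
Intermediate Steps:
M(D, K) = 3 + D + K (M(D, K) = 3 + (D + K) = 3 + D + K)
c(F) = -2 + F (c(F) = F - 2 = -2 + F)
Q = -100 (Q = (4*(-2 - 3))*5 = (4*(-5))*5 = -20*5 = -100)
M(-33, -206) + Q = (3 - 33 - 206) - 100 = -236 - 100 = -336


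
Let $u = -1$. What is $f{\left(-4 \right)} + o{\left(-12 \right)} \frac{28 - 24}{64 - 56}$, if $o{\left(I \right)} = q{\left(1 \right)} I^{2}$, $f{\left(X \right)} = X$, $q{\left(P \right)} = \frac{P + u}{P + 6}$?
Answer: $-4$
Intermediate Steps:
$q{\left(P \right)} = \frac{-1 + P}{6 + P}$ ($q{\left(P \right)} = \frac{P - 1}{P + 6} = \frac{-1 + P}{6 + P}$)
$o{\left(I \right)} = 0$ ($o{\left(I \right)} = \frac{-1 + 1}{6 + 1} I^{2} = \frac{1}{7} \cdot 0 I^{2} = 0 I^{2} = 0$)
$f{\left(-4 \right)} + o{\left(-12 \right)} \frac{28 - 24}{64 - 56} = -4 + 0 \frac{28 - 24}{64 - 56} = -4 + 0 \cdot \frac{4}{8} = -4 + 0 \cdot 4 \cdot \frac{1}{8} = -4 + 0 \cdot \frac{1}{2} = -4 + 0 = -4$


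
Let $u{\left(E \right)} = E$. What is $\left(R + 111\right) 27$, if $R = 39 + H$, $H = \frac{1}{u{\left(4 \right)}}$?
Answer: $\frac{16227}{4} \approx 4056.8$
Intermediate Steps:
$H = \frac{1}{4} \approx 0.25$
$R = \frac{157}{4}$ ($R = 39 + \frac{1}{4} = \frac{157}{4} \approx 39.25$)
$\left(R + 111\right) 27 = \left(\frac{157}{4} + 111\right) 27 = \frac{601}{4} \cdot 27 = \frac{16227}{4}$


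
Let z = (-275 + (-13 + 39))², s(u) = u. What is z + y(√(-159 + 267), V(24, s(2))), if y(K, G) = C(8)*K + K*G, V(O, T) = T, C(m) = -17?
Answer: 62001 - 90*√3 ≈ 61845.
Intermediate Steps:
z = 62001 (z = (-275 + 26)² = (-249)² = 62001)
y(K, G) = -17*K + G*K (y(K, G) = -17*K + K*G = -17*K + G*K)
z + y(√(-159 + 267), V(24, s(2))) = 62001 + √(-159 + 267)*(-17 + 2) = 62001 + √108*(-15) = 62001 + (6*√3)*(-15) = 62001 - 90*√3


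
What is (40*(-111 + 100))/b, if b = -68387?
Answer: 40/6217 ≈ 0.0064340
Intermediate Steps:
(40*(-111 + 100))/b = (40*(-111 + 100))/(-68387) = (40*(-11))*(-1/68387) = -440*(-1/68387) = 40/6217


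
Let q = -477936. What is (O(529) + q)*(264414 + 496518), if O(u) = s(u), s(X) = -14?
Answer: -363687449400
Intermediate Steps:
O(u) = -14
(O(529) + q)*(264414 + 496518) = (-14 - 477936)*(264414 + 496518) = -477950*760932 = -363687449400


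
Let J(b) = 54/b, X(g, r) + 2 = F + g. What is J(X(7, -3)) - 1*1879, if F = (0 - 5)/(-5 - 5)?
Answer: -20561/11 ≈ -1869.2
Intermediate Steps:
F = ½ (F = -5/(-10) = -5*(-⅒) = ½ ≈ 0.50000)
X(g, r) = -3/2 + g (X(g, r) = -2 + (½ + g) = -3/2 + g)
J(X(7, -3)) - 1*1879 = 54/(-3/2 + 7) - 1*1879 = 54/(11/2) - 1879 = 54*(2/11) - 1879 = 108/11 - 1879 = -20561/11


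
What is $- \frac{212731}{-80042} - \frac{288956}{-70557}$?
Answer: $\frac{1315113011}{194742186} \approx 6.7531$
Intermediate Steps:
$- \frac{212731}{-80042} - \frac{288956}{-70557} = \left(-212731\right) \left(- \frac{1}{80042}\right) - - \frac{9964}{2433} = \frac{212731}{80042} + \frac{9964}{2433} = \frac{1315113011}{194742186}$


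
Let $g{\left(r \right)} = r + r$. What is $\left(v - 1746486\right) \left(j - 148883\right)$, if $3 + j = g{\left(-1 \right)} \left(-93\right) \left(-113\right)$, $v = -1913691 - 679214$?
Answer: $737279888464$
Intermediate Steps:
$g{\left(r \right)} = 2 r$
$v = -2592905$
$j = -21021$ ($j = -3 + 2 \left(-1\right) \left(-93\right) \left(-113\right) = -3 + \left(-2\right) \left(-93\right) \left(-113\right) = -3 + 186 \left(-113\right) = -3 - 21018 = -21021$)
$\left(v - 1746486\right) \left(j - 148883\right) = \left(-2592905 - 1746486\right) \left(-21021 - 148883\right) = \left(-4339391\right) \left(-169904\right) = 737279888464$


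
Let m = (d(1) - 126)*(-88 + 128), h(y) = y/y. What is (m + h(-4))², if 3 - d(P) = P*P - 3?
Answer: 23415921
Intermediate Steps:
d(P) = 6 - P² (d(P) = 3 - (P*P - 3) = 3 - (P² - 3) = 3 - (-3 + P²) = 3 + (3 - P²) = 6 - P²)
h(y) = 1
m = -4840 (m = ((6 - 1*1²) - 126)*(-88 + 128) = ((6 - 1*1) - 126)*40 = ((6 - 1) - 126)*40 = (5 - 126)*40 = -121*40 = -4840)
(m + h(-4))² = (-4840 + 1)² = (-4839)² = 23415921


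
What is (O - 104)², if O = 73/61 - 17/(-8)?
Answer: 2413855161/238144 ≈ 10136.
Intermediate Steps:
O = 1621/488 (O = 73*(1/61) - 17*(-⅛) = 73/61 + 17/8 = 1621/488 ≈ 3.3217)
(O - 104)² = (1621/488 - 104)² = (-49131/488)² = 2413855161/238144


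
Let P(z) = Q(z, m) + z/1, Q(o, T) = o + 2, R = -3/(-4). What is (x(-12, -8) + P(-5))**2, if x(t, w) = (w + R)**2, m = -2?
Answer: 508369/256 ≈ 1985.8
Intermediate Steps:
R = 3/4 (R = -3*(-1/4) = 3/4 ≈ 0.75000)
x(t, w) = (3/4 + w)**2 (x(t, w) = (w + 3/4)**2 = (3/4 + w)**2)
Q(o, T) = 2 + o
P(z) = 2 + 2*z (P(z) = (2 + z) + z/1 = (2 + z) + z*1 = (2 + z) + z = 2 + 2*z)
(x(-12, -8) + P(-5))**2 = ((3 + 4*(-8))**2/16 + (2 + 2*(-5)))**2 = ((3 - 32)**2/16 + (2 - 10))**2 = ((1/16)*(-29)**2 - 8)**2 = ((1/16)*841 - 8)**2 = (841/16 - 8)**2 = (713/16)**2 = 508369/256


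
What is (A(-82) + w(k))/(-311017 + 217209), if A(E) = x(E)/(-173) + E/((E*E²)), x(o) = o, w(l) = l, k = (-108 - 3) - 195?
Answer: 355403571/109122343616 ≈ 0.0032569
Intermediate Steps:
k = -306 (k = -111 - 195 = -306)
A(E) = E⁻² - E/173 (A(E) = E/(-173) + E/((E*E²)) = E*(-1/173) + E/(E³) = -E/173 + E/E³ = -E/173 + E⁻² = E⁻² - E/173)
(A(-82) + w(k))/(-311017 + 217209) = (((-82)⁻² - 1/173*(-82)) - 306)/(-311017 + 217209) = ((1/6724 + 82/173) - 306)/(-93808) = (551541/1163252 - 306)*(-1/93808) = -355403571/1163252*(-1/93808) = 355403571/109122343616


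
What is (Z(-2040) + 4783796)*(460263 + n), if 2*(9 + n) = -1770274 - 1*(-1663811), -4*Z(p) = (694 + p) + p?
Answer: 7789828607825/4 ≈ 1.9475e+12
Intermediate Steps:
Z(p) = -347/2 - p/2 (Z(p) = -((694 + p) + p)/4 = -(694 + 2*p)/4 = -347/2 - p/2)
n = -106481/2 (n = -9 + (-1770274 - 1*(-1663811))/2 = -9 + (-1770274 + 1663811)/2 = -9 + (½)*(-106463) = -9 - 106463/2 = -106481/2 ≈ -53241.)
(Z(-2040) + 4783796)*(460263 + n) = ((-347/2 - ½*(-2040)) + 4783796)*(460263 - 106481/2) = ((-347/2 + 1020) + 4783796)*(814045/2) = (1693/2 + 4783796)*(814045/2) = (9569285/2)*(814045/2) = 7789828607825/4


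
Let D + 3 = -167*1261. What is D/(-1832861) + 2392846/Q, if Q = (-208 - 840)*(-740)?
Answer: 17362865913/5425268560 ≈ 3.2004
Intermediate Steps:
Q = 775520 (Q = -1048*(-740) = 775520)
D = -210590 (D = -3 - 167*1261 = -3 - 210587 = -210590)
D/(-1832861) + 2392846/Q = -210590/(-1832861) + 2392846/775520 = -210590*(-1/1832861) + 2392846*(1/775520) = 210590/1832861 + 9133/2960 = 17362865913/5425268560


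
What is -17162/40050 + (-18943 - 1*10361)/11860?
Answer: -34429163/11874825 ≈ -2.8993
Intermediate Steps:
-17162/40050 + (-18943 - 1*10361)/11860 = -17162*1/40050 + (-18943 - 10361)*(1/11860) = -8581/20025 - 29304*1/11860 = -8581/20025 - 7326/2965 = -34429163/11874825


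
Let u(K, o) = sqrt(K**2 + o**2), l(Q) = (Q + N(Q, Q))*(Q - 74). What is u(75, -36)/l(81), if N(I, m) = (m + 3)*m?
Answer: sqrt(769)/16065 ≈ 0.0017262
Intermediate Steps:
N(I, m) = m*(3 + m) (N(I, m) = (3 + m)*m = m*(3 + m))
l(Q) = (-74 + Q)*(Q + Q*(3 + Q)) (l(Q) = (Q + Q*(3 + Q))*(Q - 74) = (Q + Q*(3 + Q))*(-74 + Q) = (-74 + Q)*(Q + Q*(3 + Q)))
u(75, -36)/l(81) = sqrt(75**2 + (-36)**2)/((81*(-296 + 81**2 - 70*81))) = sqrt(5625 + 1296)/((81*(-296 + 6561 - 5670))) = sqrt(6921)/((81*595)) = (3*sqrt(769))/48195 = (3*sqrt(769))*(1/48195) = sqrt(769)/16065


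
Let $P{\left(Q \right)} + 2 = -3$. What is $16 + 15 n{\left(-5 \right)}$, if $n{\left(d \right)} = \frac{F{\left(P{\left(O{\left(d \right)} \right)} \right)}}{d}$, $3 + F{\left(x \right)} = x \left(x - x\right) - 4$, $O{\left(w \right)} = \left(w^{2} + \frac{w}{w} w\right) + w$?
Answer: $37$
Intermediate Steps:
$O{\left(w \right)} = w^{2} + 2 w$ ($O{\left(w \right)} = \left(w^{2} + 1 w\right) + w = \left(w^{2} + w\right) + w = \left(w + w^{2}\right) + w = w^{2} + 2 w$)
$P{\left(Q \right)} = -5$ ($P{\left(Q \right)} = -2 - 3 = -5$)
$F{\left(x \right)} = -7$ ($F{\left(x \right)} = -3 + \left(x \left(x - x\right) - 4\right) = -3 + \left(x 0 - 4\right) = -3 + \left(0 - 4\right) = -3 - 4 = -7$)
$n{\left(d \right)} = - \frac{7}{d}$
$16 + 15 n{\left(-5 \right)} = 16 + 15 \left(- \frac{7}{-5}\right) = 16 + 15 \left(\left(-7\right) \left(- \frac{1}{5}\right)\right) = 16 + 15 \cdot \frac{7}{5} = 16 + 21 = 37$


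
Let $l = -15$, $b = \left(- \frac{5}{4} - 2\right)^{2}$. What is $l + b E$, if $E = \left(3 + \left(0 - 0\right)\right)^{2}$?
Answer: $\frac{1281}{16} \approx 80.063$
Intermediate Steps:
$b = \frac{169}{16}$ ($b = \left(\left(-5\right) \frac{1}{4} - 2\right)^{2} = \left(- \frac{5}{4} - 2\right)^{2} = \left(- \frac{13}{4}\right)^{2} = \frac{169}{16} \approx 10.563$)
$E = 9$ ($E = \left(3 + \left(0 + 0\right)\right)^{2} = \left(3 + 0\right)^{2} = 3^{2} = 9$)
$l + b E = -15 + \frac{169}{16} \cdot 9 = -15 + \frac{1521}{16} = \frac{1281}{16}$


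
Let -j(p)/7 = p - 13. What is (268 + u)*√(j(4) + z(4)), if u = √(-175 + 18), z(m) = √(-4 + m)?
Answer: 3*√7*(268 + I*√157) ≈ 2127.2 + 99.453*I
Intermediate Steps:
j(p) = 91 - 7*p (j(p) = -7*(p - 13) = -7*(-13 + p) = 91 - 7*p)
u = I*√157 (u = √(-157) = I*√157 ≈ 12.53*I)
(268 + u)*√(j(4) + z(4)) = (268 + I*√157)*√((91 - 7*4) + √(-4 + 4)) = (268 + I*√157)*√((91 - 28) + √0) = (268 + I*√157)*√(63 + 0) = (268 + I*√157)*√63 = (268 + I*√157)*(3*√7) = 3*√7*(268 + I*√157)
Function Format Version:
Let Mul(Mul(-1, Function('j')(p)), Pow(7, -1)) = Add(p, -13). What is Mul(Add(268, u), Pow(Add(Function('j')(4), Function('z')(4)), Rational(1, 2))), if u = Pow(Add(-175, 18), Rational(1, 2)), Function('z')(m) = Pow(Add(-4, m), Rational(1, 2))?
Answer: Mul(3, Pow(7, Rational(1, 2)), Add(268, Mul(I, Pow(157, Rational(1, 2))))) ≈ Add(2127.2, Mul(99.453, I))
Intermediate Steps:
Function('j')(p) = Add(91, Mul(-7, p)) (Function('j')(p) = Mul(-7, Add(p, -13)) = Mul(-7, Add(-13, p)) = Add(91, Mul(-7, p)))
u = Mul(I, Pow(157, Rational(1, 2))) (u = Pow(-157, Rational(1, 2)) = Mul(I, Pow(157, Rational(1, 2))) ≈ Mul(12.530, I))
Mul(Add(268, u), Pow(Add(Function('j')(4), Function('z')(4)), Rational(1, 2))) = Mul(Add(268, Mul(I, Pow(157, Rational(1, 2)))), Pow(Add(Add(91, Mul(-7, 4)), Pow(Add(-4, 4), Rational(1, 2))), Rational(1, 2))) = Mul(Add(268, Mul(I, Pow(157, Rational(1, 2)))), Pow(Add(Add(91, -28), Pow(0, Rational(1, 2))), Rational(1, 2))) = Mul(Add(268, Mul(I, Pow(157, Rational(1, 2)))), Pow(Add(63, 0), Rational(1, 2))) = Mul(Add(268, Mul(I, Pow(157, Rational(1, 2)))), Pow(63, Rational(1, 2))) = Mul(Add(268, Mul(I, Pow(157, Rational(1, 2)))), Mul(3, Pow(7, Rational(1, 2)))) = Mul(3, Pow(7, Rational(1, 2)), Add(268, Mul(I, Pow(157, Rational(1, 2)))))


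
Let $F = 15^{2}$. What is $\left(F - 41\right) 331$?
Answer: $60904$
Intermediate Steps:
$F = 225$
$\left(F - 41\right) 331 = \left(225 - 41\right) 331 = 184 \cdot 331 = 60904$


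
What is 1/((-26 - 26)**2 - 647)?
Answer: 1/2057 ≈ 0.00048614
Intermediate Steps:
1/((-26 - 26)**2 - 647) = 1/((-52)**2 - 647) = 1/(2704 - 647) = 1/2057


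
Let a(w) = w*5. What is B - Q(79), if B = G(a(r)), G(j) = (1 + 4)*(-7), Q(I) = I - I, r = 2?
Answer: -35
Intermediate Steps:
a(w) = 5*w
Q(I) = 0
G(j) = -35 (G(j) = 5*(-7) = -35)
B = -35
B - Q(79) = -35 - 1*0 = -35 + 0 = -35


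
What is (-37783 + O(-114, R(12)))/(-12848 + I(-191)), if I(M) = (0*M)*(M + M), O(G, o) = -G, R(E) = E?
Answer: 37669/12848 ≈ 2.9319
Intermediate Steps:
I(M) = 0 (I(M) = 0*(2*M) = 0)
(-37783 + O(-114, R(12)))/(-12848 + I(-191)) = (-37783 - 1*(-114))/(-12848 + 0) = (-37783 + 114)/(-12848) = -37669*(-1/12848) = 37669/12848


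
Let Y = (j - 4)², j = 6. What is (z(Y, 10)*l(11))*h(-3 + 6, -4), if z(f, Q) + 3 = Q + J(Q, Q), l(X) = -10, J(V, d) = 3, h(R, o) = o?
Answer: 400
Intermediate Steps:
Y = 4 (Y = (6 - 4)² = 2² = 4)
z(f, Q) = Q (z(f, Q) = -3 + (Q + 3) = -3 + (3 + Q) = Q)
(z(Y, 10)*l(11))*h(-3 + 6, -4) = (10*(-10))*(-4) = -100*(-4) = 400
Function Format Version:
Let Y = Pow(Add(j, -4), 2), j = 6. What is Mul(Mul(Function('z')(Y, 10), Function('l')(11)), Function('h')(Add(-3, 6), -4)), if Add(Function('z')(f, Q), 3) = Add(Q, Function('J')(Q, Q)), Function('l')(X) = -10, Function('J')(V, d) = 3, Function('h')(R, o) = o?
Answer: 400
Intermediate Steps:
Y = 4 (Y = Pow(Add(6, -4), 2) = Pow(2, 2) = 4)
Function('z')(f, Q) = Q (Function('z')(f, Q) = Add(-3, Add(Q, 3)) = Add(-3, Add(3, Q)) = Q)
Mul(Mul(Function('z')(Y, 10), Function('l')(11)), Function('h')(Add(-3, 6), -4)) = Mul(Mul(10, -10), -4) = Mul(-100, -4) = 400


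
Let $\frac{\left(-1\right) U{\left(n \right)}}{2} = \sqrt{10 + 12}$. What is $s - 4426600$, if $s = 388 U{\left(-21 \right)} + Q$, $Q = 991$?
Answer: $-4425609 - 776 \sqrt{22} \approx -4.4292 \cdot 10^{6}$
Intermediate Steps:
$U{\left(n \right)} = - 2 \sqrt{22}$ ($U{\left(n \right)} = - 2 \sqrt{10 + 12} = - 2 \sqrt{22}$)
$s = 991 - 776 \sqrt{22}$ ($s = 388 \left(- 2 \sqrt{22}\right) + 991 = - 776 \sqrt{22} + 991 = 991 - 776 \sqrt{22} \approx -2648.8$)
$s - 4426600 = \left(991 - 776 \sqrt{22}\right) - 4426600 = -4425609 - 776 \sqrt{22}$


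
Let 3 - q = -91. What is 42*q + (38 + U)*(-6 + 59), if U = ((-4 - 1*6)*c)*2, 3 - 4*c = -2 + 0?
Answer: 4637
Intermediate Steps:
q = 94 (q = 3 - 1*(-91) = 3 + 91 = 94)
c = 5/4 (c = ¾ - (-2 + 0)/4 = ¾ - ¼*(-2) = ¾ + ½ = 5/4 ≈ 1.2500)
U = -25 (U = ((-4 - 1*6)*(5/4))*2 = ((-4 - 6)*(5/4))*2 = -10*5/4*2 = -25/2*2 = -25)
42*q + (38 + U)*(-6 + 59) = 42*94 + (38 - 25)*(-6 + 59) = 3948 + 13*53 = 3948 + 689 = 4637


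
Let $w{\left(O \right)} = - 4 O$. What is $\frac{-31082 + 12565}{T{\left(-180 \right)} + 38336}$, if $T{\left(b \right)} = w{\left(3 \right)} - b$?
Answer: $- \frac{18517}{38504} \approx -0.48091$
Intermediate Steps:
$T{\left(b \right)} = -12 - b$ ($T{\left(b \right)} = \left(-4\right) 3 - b = -12 - b$)
$\frac{-31082 + 12565}{T{\left(-180 \right)} + 38336} = \frac{-31082 + 12565}{\left(-12 - -180\right) + 38336} = - \frac{18517}{\left(-12 + 180\right) + 38336} = - \frac{18517}{168 + 38336} = - \frac{18517}{38504}$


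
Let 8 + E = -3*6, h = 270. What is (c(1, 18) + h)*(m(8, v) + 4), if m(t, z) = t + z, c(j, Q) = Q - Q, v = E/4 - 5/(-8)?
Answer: 6615/4 ≈ 1653.8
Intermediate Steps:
E = -26 (E = -8 - 3*6 = -8 - 18 = -26)
v = -47/8 (v = -26/4 - 5/(-8) = -26*¼ - 5*(-⅛) = -13/2 + 5/8 = -47/8 ≈ -5.8750)
c(j, Q) = 0
(c(1, 18) + h)*(m(8, v) + 4) = (0 + 270)*((8 - 47/8) + 4) = 270*(17/8 + 4) = 270*(49/8) = 6615/4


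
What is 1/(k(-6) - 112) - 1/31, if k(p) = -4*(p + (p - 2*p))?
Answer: -143/3472 ≈ -0.041187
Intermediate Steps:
k(p) = 0 (k(p) = -4*(p - p) = -4*0 = 0)
1/(k(-6) - 112) - 1/31 = 1/(0 - 112) - 1/31 = 1/(-112) - 1*1/31 = -1/112 - 1/31 = -143/3472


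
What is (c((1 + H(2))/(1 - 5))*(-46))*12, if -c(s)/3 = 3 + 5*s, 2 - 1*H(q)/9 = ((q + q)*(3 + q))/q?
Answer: 151938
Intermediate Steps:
H(q) = -36 - 18*q (H(q) = 18 - 9*(q + q)*(3 + q)/q = 18 - 9*(2*q)*(3 + q)/q = 18 - 9*2*q*(3 + q)/q = 18 - 9*(6 + 2*q) = 18 + (-54 - 18*q) = -36 - 18*q)
c(s) = -9 - 15*s (c(s) = -3*(3 + 5*s) = -9 - 15*s)
(c((1 + H(2))/(1 - 5))*(-46))*12 = ((-9 - 15*(1 + (-36 - 18*2))/(1 - 5))*(-46))*12 = ((-9 - 15*(1 + (-36 - 36))/(-4))*(-46))*12 = ((-9 - 15*(1 - 72)*(-1)/4)*(-46))*12 = ((-9 - (-1065)*(-1)/4)*(-46))*12 = ((-9 - 15*71/4)*(-46))*12 = ((-9 - 1065/4)*(-46))*12 = -1101/4*(-46)*12 = (25323/2)*12 = 151938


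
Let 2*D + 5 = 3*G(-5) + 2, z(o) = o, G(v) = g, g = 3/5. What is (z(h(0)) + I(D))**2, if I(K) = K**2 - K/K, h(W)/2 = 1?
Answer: 1156/625 ≈ 1.8496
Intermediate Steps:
g = 3/5 (g = 3*(1/5) = 3/5 ≈ 0.60000)
G(v) = 3/5
h(W) = 2 (h(W) = 2*1 = 2)
D = -3/5 (D = -5/2 + (3*(3/5) + 2)/2 = -5/2 + (9/5 + 2)/2 = -5/2 + (1/2)*(19/5) = -5/2 + 19/10 = -3/5 ≈ -0.60000)
I(K) = -1 + K**2 (I(K) = K**2 - 1*1 = K**2 - 1 = -1 + K**2)
(z(h(0)) + I(D))**2 = (2 + (-1 + (-3/5)**2))**2 = (2 + (-1 + 9/25))**2 = (2 - 16/25)**2 = (34/25)**2 = 1156/625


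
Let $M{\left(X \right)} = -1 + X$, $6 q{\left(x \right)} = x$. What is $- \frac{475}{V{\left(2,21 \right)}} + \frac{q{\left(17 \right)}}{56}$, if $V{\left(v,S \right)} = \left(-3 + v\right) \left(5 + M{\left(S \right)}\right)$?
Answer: $\frac{6401}{336} \approx 19.051$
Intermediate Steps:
$q{\left(x \right)} = \frac{x}{6}$
$V{\left(v,S \right)} = \left(-3 + v\right) \left(4 + S\right)$ ($V{\left(v,S \right)} = \left(-3 + v\right) \left(5 + \left(-1 + S\right)\right) = \left(-3 + v\right) \left(4 + S\right)$)
$- \frac{475}{V{\left(2,21 \right)}} + \frac{q{\left(17 \right)}}{56} = - \frac{475}{-12 - 63 + 4 \cdot 2 + 21 \cdot 2} + \frac{\frac{1}{6} \cdot 17}{56} = - \frac{475}{-12 - 63 + 8 + 42} + \frac{17}{6} \cdot \frac{1}{56} = - \frac{475}{-25} + \frac{17}{336} = \left(-475\right) \left(- \frac{1}{25}\right) + \frac{17}{336} = 19 + \frac{17}{336} = \frac{6401}{336}$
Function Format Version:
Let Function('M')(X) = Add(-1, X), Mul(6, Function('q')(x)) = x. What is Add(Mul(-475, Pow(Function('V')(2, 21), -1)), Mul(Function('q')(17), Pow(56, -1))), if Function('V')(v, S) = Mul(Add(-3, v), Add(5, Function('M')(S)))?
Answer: Rational(6401, 336) ≈ 19.051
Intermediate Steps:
Function('q')(x) = Mul(Rational(1, 6), x)
Function('V')(v, S) = Mul(Add(-3, v), Add(4, S)) (Function('V')(v, S) = Mul(Add(-3, v), Add(5, Add(-1, S))) = Mul(Add(-3, v), Add(4, S)))
Add(Mul(-475, Pow(Function('V')(2, 21), -1)), Mul(Function('q')(17), Pow(56, -1))) = Add(Mul(-475, Pow(Add(-12, Mul(-3, 21), Mul(4, 2), Mul(21, 2)), -1)), Mul(Mul(Rational(1, 6), 17), Pow(56, -1))) = Add(Mul(-475, Pow(Add(-12, -63, 8, 42), -1)), Mul(Rational(17, 6), Rational(1, 56))) = Add(Mul(-475, Pow(-25, -1)), Rational(17, 336)) = Add(Mul(-475, Rational(-1, 25)), Rational(17, 336)) = Add(19, Rational(17, 336)) = Rational(6401, 336)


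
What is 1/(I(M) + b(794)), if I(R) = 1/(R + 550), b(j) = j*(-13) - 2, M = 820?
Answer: -1370/14143879 ≈ -9.6862e-5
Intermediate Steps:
b(j) = -2 - 13*j (b(j) = -13*j - 2 = -2 - 13*j)
I(R) = 1/(550 + R)
1/(I(M) + b(794)) = 1/(1/(550 + 820) + (-2 - 13*794)) = 1/(1/1370 + (-2 - 10322)) = 1/(1/1370 - 10324) = 1/(-14143879/1370) = -1370/14143879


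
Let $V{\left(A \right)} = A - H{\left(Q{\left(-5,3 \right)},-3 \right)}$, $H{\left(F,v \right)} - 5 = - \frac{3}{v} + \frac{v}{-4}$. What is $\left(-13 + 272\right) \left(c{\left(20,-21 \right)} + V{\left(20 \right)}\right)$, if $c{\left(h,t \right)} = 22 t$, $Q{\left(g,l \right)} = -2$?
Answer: $- \frac{464905}{4} \approx -1.1623 \cdot 10^{5}$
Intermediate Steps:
$H{\left(F,v \right)} = 5 - \frac{3}{v} - \frac{v}{4}$ ($H{\left(F,v \right)} = 5 + \left(- \frac{3}{v} + \frac{v}{-4}\right) = 5 + \left(- \frac{3}{v} + v \left(- \frac{1}{4}\right)\right) = 5 - \left(\frac{3}{v} + \frac{v}{4}\right) = 5 - \frac{3}{v} - \frac{v}{4}$)
$V{\left(A \right)} = - \frac{27}{4} + A$ ($V{\left(A \right)} = A - \left(5 - \frac{3}{-3} - - \frac{3}{4}\right) = A - \left(5 - -1 + \frac{3}{4}\right) = A - \left(5 + 1 + \frac{3}{4}\right) = A - \frac{27}{4} = - \frac{27}{4} + A$)
$\left(-13 + 272\right) \left(c{\left(20,-21 \right)} + V{\left(20 \right)}\right) = \left(-13 + 272\right) \left(22 \left(-21\right) + \left(- \frac{27}{4} + 20\right)\right) = 259 \left(-462 + \frac{53}{4}\right) = 259 \left(- \frac{1795}{4}\right) = - \frac{464905}{4}$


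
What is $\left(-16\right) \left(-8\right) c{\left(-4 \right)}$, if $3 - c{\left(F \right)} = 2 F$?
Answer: $1408$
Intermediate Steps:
$c{\left(F \right)} = 3 - 2 F$
$\left(-16\right) \left(-8\right) c{\left(-4 \right)} = \left(-16\right) \left(-8\right) \left(3 - -8\right) = 128 \left(3 + 8\right) = 128 \cdot 11 = 1408$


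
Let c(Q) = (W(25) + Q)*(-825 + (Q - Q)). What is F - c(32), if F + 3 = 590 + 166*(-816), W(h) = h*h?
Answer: 407156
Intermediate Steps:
W(h) = h²
F = -134869 (F = -3 + (590 + 166*(-816)) = -3 + (590 - 135456) = -3 - 134866 = -134869)
c(Q) = -515625 - 825*Q (c(Q) = (25² + Q)*(-825 + (Q - Q)) = (625 + Q)*(-825 + 0) = (625 + Q)*(-825) = -515625 - 825*Q)
F - c(32) = -134869 - (-515625 - 825*32) = -134869 - (-515625 - 26400) = -134869 - 1*(-542025) = -134869 + 542025 = 407156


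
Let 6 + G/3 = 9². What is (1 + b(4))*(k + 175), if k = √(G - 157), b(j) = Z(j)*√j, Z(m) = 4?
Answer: 1575 + 18*√17 ≈ 1649.2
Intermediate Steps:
G = 225 (G = -18 + 3*9² = -18 + 3*81 = -18 + 243 = 225)
b(j) = 4*√j
k = 2*√17 (k = √(225 - 157) = √68 = 2*√17 ≈ 8.2462)
(1 + b(4))*(k + 175) = (1 + 4*√4)*(2*√17 + 175) = (1 + 4*2)*(175 + 2*√17) = (1 + 8)*(175 + 2*√17) = 9*(175 + 2*√17) = 1575 + 18*√17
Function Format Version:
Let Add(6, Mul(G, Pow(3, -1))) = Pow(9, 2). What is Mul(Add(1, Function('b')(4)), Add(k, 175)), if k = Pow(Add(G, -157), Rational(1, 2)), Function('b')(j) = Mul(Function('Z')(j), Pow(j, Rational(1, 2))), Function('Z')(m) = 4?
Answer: Add(1575, Mul(18, Pow(17, Rational(1, 2)))) ≈ 1649.2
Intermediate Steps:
G = 225 (G = Add(-18, Mul(3, Pow(9, 2))) = Add(-18, Mul(3, 81)) = Add(-18, 243) = 225)
Function('b')(j) = Mul(4, Pow(j, Rational(1, 2)))
k = Mul(2, Pow(17, Rational(1, 2))) (k = Pow(Add(225, -157), Rational(1, 2)) = Pow(68, Rational(1, 2)) = Mul(2, Pow(17, Rational(1, 2))) ≈ 8.2462)
Mul(Add(1, Function('b')(4)), Add(k, 175)) = Mul(Add(1, Mul(4, Pow(4, Rational(1, 2)))), Add(Mul(2, Pow(17, Rational(1, 2))), 175)) = Mul(Add(1, Mul(4, 2)), Add(175, Mul(2, Pow(17, Rational(1, 2))))) = Mul(Add(1, 8), Add(175, Mul(2, Pow(17, Rational(1, 2))))) = Mul(9, Add(175, Mul(2, Pow(17, Rational(1, 2))))) = Add(1575, Mul(18, Pow(17, Rational(1, 2))))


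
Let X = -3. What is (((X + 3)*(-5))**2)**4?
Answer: 0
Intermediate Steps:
(((X + 3)*(-5))**2)**4 = (((-3 + 3)*(-5))**2)**4 = ((0*(-5))**2)**4 = (0**2)**4 = 0**4 = 0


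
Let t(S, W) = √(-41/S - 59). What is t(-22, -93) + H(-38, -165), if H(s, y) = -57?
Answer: -57 + I*√27654/22 ≈ -57.0 + 7.5589*I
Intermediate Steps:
t(S, W) = √(-59 - 41/S)
t(-22, -93) + H(-38, -165) = √(-59 - 41/(-22)) - 57 = √(-59 - 41*(-1/22)) - 57 = √(-59 + 41/22) - 57 = √(-1257/22) - 57 = I*√27654/22 - 57 = -57 + I*√27654/22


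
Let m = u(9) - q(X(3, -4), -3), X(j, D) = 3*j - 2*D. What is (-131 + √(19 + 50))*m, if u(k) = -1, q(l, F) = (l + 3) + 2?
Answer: 3013 - 23*√69 ≈ 2821.9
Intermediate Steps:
X(j, D) = -2*D + 3*j
q(l, F) = 5 + l (q(l, F) = (3 + l) + 2 = 5 + l)
m = -23 (m = -1 - (5 + (-2*(-4) + 3*3)) = -1 - (5 + (8 + 9)) = -1 - (5 + 17) = -1 - 1*22 = -1 - 22 = -23)
(-131 + √(19 + 50))*m = (-131 + √(19 + 50))*(-23) = (-131 + √69)*(-23) = 3013 - 23*√69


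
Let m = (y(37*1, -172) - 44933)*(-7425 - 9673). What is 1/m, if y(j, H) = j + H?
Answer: 1/770572664 ≈ 1.2977e-9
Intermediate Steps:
y(j, H) = H + j
m = 770572664 (m = ((-172 + 37*1) - 44933)*(-7425 - 9673) = ((-172 + 37) - 44933)*(-17098) = (-135 - 44933)*(-17098) = -45068*(-17098) = 770572664)
1/m = 1/770572664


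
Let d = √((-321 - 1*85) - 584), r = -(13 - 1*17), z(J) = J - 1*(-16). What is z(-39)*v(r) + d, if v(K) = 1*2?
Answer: -46 + 3*I*√110 ≈ -46.0 + 31.464*I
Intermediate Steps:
z(J) = 16 + J (z(J) = J + 16 = 16 + J)
r = 4 (r = -(13 - 17) = -1*(-4) = 4)
v(K) = 2
d = 3*I*√110 (d = √((-321 - 85) - 584) = √(-406 - 584) = √(-990) = 3*I*√110 ≈ 31.464*I)
z(-39)*v(r) + d = (16 - 39)*2 + 3*I*√110 = -23*2 + 3*I*√110 = -46 + 3*I*√110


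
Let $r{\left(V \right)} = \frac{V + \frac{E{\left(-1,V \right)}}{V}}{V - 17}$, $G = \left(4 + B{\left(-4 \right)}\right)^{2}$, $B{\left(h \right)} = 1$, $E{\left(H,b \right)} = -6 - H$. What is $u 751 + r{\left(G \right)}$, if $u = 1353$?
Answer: $\frac{10161061}{10} \approx 1.0161 \cdot 10^{6}$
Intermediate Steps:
$G = 25$ ($G = \left(4 + 1\right)^{2} = 5^{2} = 25$)
$r{\left(V \right)} = \frac{V - \frac{5}{V}}{-17 + V}$ ($r{\left(V \right)} = \frac{V + \frac{-6 - -1}{V}}{V - 17} = \frac{V + \frac{-6 + 1}{V}}{-17 + V} = \frac{V - \frac{5}{V}}{-17 + V}$)
$u 751 + r{\left(G \right)} = 1353 \cdot 751 + \frac{-5 + 25^{2}}{25 \left(-17 + 25\right)} = 1016103 + \frac{-5 + 625}{25 \cdot 8} = 1016103 + \frac{1}{25} \cdot \frac{1}{8} \cdot 620 = 1016103 + \frac{31}{10} = \frac{10161061}{10}$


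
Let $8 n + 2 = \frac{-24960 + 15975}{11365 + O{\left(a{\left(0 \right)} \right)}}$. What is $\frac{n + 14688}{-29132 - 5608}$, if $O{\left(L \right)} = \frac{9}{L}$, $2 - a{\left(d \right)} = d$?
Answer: $- \frac{333982501}{789952860} \approx -0.42279$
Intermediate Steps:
$a{\left(d \right)} = 2 - d$
$n = - \frac{7931}{22739}$ ($n = - \frac{1}{4} + \frac{\left(-24960 + 15975\right) \frac{1}{11365 + \frac{9}{2 - 0}}}{8} = - \frac{1}{4} + \frac{\left(-8985\right) \frac{1}{11365 + \frac{9}{2 + 0}}}{8} = - \frac{1}{4} + \frac{\left(-8985\right) \frac{1}{11365 + \frac{9}{2}}}{8} = - \frac{1}{4} + \frac{\left(-8985\right) \frac{1}{\frac{22739}{2}}}{8} = - \frac{1}{4} + \frac{\left(-8985\right) \frac{2}{22739}}{8} = - \frac{1}{4} + \frac{1}{8} \left(- \frac{17970}{22739}\right) = - \frac{1}{4} - \frac{8985}{90956} = - \frac{7931}{22739} \approx -0.34878$)
$\frac{n + 14688}{-29132 - 5608} = \frac{- \frac{7931}{22739} + 14688}{-29132 - 5608} = \frac{333982501}{22739 \left(-34740\right)} = \frac{333982501}{22739} \left(- \frac{1}{34740}\right) = - \frac{333982501}{789952860}$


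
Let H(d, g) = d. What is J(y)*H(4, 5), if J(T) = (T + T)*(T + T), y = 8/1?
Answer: 1024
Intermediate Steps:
y = 8 (y = 8*1 = 8)
J(T) = 4*T² (J(T) = (2*T)*(2*T) = 4*T²)
J(y)*H(4, 5) = (4*8²)*4 = (4*64)*4 = 256*4 = 1024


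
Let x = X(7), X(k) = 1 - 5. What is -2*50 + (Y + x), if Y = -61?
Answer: -165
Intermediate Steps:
X(k) = -4
x = -4
-2*50 + (Y + x) = -2*50 + (-61 - 4) = -100 - 65 = -165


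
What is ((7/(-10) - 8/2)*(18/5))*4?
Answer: -1692/25 ≈ -67.680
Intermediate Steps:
((7/(-10) - 8/2)*(18/5))*4 = ((7*(-1/10) - 8*1/2)*(18*(1/5)))*4 = ((-7/10 - 4)*(18/5))*4 = -47/10*18/5*4 = -423/25*4 = -1692/25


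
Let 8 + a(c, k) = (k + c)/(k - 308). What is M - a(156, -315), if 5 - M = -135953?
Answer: 84706659/623 ≈ 1.3597e+5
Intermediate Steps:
M = 135958 (M = 5 - 1*(-135953) = 5 + 135953 = 135958)
a(c, k) = -8 + (c + k)/(-308 + k) (a(c, k) = -8 + (k + c)/(k - 308) = -8 + (c + k)/(-308 + k))
M - a(156, -315) = 135958 - (2464 + 156 - 7*(-315))/(-308 - 315) = 135958 - (2464 + 156 + 2205)/(-623) = 135958 - (-1)*4825/623 = 135958 - 1*(-4825/623) = 135958 + 4825/623 = 84706659/623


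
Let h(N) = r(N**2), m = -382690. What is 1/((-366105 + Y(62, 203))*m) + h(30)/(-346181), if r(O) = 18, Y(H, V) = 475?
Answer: -228964787129/4403514992653700 ≈ -5.1996e-5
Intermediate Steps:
h(N) = 18
1/((-366105 + Y(62, 203))*m) + h(30)/(-346181) = 1/((-366105 + 475)*(-382690)) + 18/(-346181) = -1/382690/(-365630) + 18*(-1/346181) = -1/365630*(-1/382690) - 18/346181 = 1/139922944700 - 18/346181 = -228964787129/4403514992653700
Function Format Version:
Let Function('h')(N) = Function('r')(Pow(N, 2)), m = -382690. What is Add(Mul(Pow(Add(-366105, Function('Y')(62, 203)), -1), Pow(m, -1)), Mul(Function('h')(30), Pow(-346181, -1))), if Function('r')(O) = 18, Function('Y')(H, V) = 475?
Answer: Rational(-228964787129, 4403514992653700) ≈ -5.1996e-5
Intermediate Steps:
Function('h')(N) = 18
Add(Mul(Pow(Add(-366105, Function('Y')(62, 203)), -1), Pow(m, -1)), Mul(Function('h')(30), Pow(-346181, -1))) = Add(Mul(Pow(Add(-366105, 475), -1), Pow(-382690, -1)), Mul(18, Pow(-346181, -1))) = Add(Mul(Pow(-365630, -1), Rational(-1, 382690)), Mul(18, Rational(-1, 346181))) = Add(Mul(Rational(-1, 365630), Rational(-1, 382690)), Rational(-18, 346181)) = Add(Rational(1, 139922944700), Rational(-18, 346181)) = Rational(-228964787129, 4403514992653700)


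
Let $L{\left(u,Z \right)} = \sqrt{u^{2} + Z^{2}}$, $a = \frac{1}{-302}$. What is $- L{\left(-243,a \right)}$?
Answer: $- \frac{\sqrt{5385504997}}{302} \approx -243.0$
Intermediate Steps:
$a = - \frac{1}{302} \approx -0.0033113$
$L{\left(u,Z \right)} = \sqrt{Z^{2} + u^{2}}$
$- L{\left(-243,a \right)} = - \sqrt{\left(- \frac{1}{302}\right)^{2} + \left(-243\right)^{2}} = - \sqrt{\frac{1}{91204} + 59049} = - \sqrt{\frac{5385504997}{91204}} = - \frac{\sqrt{5385504997}}{302}$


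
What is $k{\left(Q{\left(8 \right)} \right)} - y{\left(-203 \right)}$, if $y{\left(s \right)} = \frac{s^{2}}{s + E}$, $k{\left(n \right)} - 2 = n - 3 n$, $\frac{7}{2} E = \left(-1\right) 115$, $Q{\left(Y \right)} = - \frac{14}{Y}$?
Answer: $\frac{595087}{3302} \approx 180.22$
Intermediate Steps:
$E = - \frac{230}{7}$ ($E = \frac{2 \left(\left(-1\right) 115\right)}{7} = \frac{2}{7} \left(-115\right) = - \frac{230}{7} \approx -32.857$)
$k{\left(n \right)} = 2 - 2 n$ ($k{\left(n \right)} = 2 + \left(n - 3 n\right) = 2 - 2 n$)
$y{\left(s \right)} = \frac{s^{2}}{- \frac{230}{7} + s}$ ($y{\left(s \right)} = \frac{s^{2}}{s - \frac{230}{7}} = \frac{s^{2}}{- \frac{230}{7} + s}$)
$k{\left(Q{\left(8 \right)} \right)} - y{\left(-203 \right)} = \left(2 - 2 \left(- \frac{14}{8}\right)\right) - \frac{7 \left(-203\right)^{2}}{-230 + 7 \left(-203\right)} = \left(2 - 2 \left(\left(-14\right) \frac{1}{8}\right)\right) - 7 \cdot 41209 \frac{1}{-230 - 1421} = \left(2 - - \frac{7}{2}\right) - 7 \cdot 41209 \frac{1}{-1651} = \left(2 + \frac{7}{2}\right) - 7 \cdot 41209 \left(- \frac{1}{1651}\right) = \frac{11}{2} - - \frac{288463}{1651} = \frac{11}{2} + \frac{288463}{1651} = \frac{595087}{3302}$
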